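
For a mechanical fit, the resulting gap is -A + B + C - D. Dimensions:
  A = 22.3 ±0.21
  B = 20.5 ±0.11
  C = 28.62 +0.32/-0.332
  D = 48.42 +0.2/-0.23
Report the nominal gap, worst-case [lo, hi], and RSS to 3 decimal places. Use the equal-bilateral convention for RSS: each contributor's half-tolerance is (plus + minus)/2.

nominal=-21.600 wc=[-22.452,-20.730] rss=0.457

Stack each dimension's contribution:
  -A: nom -22.300 → Σnom=-22.300; wc +0.210/-0.210 → slack +0.210/-0.210; half-tol=0.210, Σhalf²=0.044100
  +B: nom +20.500 → Σnom=-1.800; wc +0.110/-0.110 → slack +0.320/-0.320; half-tol=0.110, Σhalf²=0.056200
  +C: nom +28.620 → Σnom=26.820; wc +0.320/-0.332 → slack +0.640/-0.652; half-tol=0.326, Σhalf²=0.162476
  -D: nom -48.420 → Σnom=-21.600; wc +0.230/-0.200 → slack +0.870/-0.852; half-tol=0.215, Σhalf²=0.208701
Nominal = -21.600. Worst-case = [-21.600 - 0.852, -21.600 + 0.870] = [-22.452, -20.730]. RSS = √0.208701 = 0.457.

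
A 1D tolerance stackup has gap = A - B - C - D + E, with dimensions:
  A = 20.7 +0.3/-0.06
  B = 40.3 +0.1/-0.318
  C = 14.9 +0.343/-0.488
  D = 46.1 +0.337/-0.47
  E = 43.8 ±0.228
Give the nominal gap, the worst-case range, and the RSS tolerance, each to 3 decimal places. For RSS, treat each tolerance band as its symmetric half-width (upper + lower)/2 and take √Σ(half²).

nominal=-36.800 wc=[-37.868,-34.996] rss=0.681

Stack each dimension's contribution:
  +A: nom +20.700 → Σnom=20.700; wc +0.300/-0.060 → slack +0.300/-0.060; half-tol=0.180, Σhalf²=0.032400
  -B: nom -40.300 → Σnom=-19.600; wc +0.318/-0.100 → slack +0.618/-0.160; half-tol=0.209, Σhalf²=0.076081
  -C: nom -14.900 → Σnom=-34.500; wc +0.488/-0.343 → slack +1.106/-0.503; half-tol=0.415, Σhalf²=0.248721
  -D: nom -46.100 → Σnom=-80.600; wc +0.470/-0.337 → slack +1.576/-0.840; half-tol=0.403, Σhalf²=0.411533
  +E: nom +43.800 → Σnom=-36.800; wc +0.228/-0.228 → slack +1.804/-1.068; half-tol=0.228, Σhalf²=0.463518
Nominal = -36.800. Worst-case = [-36.800 - 1.068, -36.800 + 1.804] = [-37.868, -34.996]. RSS = √0.463518 = 0.681.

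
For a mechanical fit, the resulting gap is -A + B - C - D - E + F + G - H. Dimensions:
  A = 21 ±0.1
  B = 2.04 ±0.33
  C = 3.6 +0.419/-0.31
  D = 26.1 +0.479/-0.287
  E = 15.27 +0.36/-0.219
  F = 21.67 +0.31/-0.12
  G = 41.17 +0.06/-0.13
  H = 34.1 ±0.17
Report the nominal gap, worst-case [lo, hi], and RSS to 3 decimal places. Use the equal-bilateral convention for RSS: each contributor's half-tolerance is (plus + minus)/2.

nominal=-35.190 wc=[-37.298,-33.404] rss=0.753

Stack each dimension's contribution:
  -A: nom -21.000 → Σnom=-21.000; wc +0.100/-0.100 → slack +0.100/-0.100; half-tol=0.100, Σhalf²=0.010000
  +B: nom +2.040 → Σnom=-18.960; wc +0.330/-0.330 → slack +0.430/-0.430; half-tol=0.330, Σhalf²=0.118900
  -C: nom -3.600 → Σnom=-22.560; wc +0.310/-0.419 → slack +0.740/-0.849; half-tol=0.364, Σhalf²=0.251760
  -D: nom -26.100 → Σnom=-48.660; wc +0.287/-0.479 → slack +1.027/-1.328; half-tol=0.383, Σhalf²=0.398449
  -E: nom -15.270 → Σnom=-63.930; wc +0.219/-0.360 → slack +1.246/-1.688; half-tol=0.289, Σhalf²=0.482260
  +F: nom +21.670 → Σnom=-42.260; wc +0.310/-0.120 → slack +1.556/-1.808; half-tol=0.215, Σhalf²=0.528485
  +G: nom +41.170 → Σnom=-1.090; wc +0.060/-0.130 → slack +1.616/-1.938; half-tol=0.095, Σhalf²=0.537509
  -H: nom -34.100 → Σnom=-35.190; wc +0.170/-0.170 → slack +1.786/-2.108; half-tol=0.170, Σhalf²=0.566410
Nominal = -35.190. Worst-case = [-35.190 - 2.108, -35.190 + 1.786] = [-37.298, -33.404]. RSS = √0.566410 = 0.753.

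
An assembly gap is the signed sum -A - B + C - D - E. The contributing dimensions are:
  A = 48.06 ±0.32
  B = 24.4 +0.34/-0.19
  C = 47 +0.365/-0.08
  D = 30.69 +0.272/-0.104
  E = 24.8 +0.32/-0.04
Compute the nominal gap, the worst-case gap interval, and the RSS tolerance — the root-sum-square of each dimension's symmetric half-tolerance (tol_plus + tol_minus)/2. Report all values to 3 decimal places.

Stack each dimension's contribution:
  -A: nom -48.060 → Σnom=-48.060; wc +0.320/-0.320 → slack +0.320/-0.320; half-tol=0.320, Σhalf²=0.102400
  -B: nom -24.400 → Σnom=-72.460; wc +0.190/-0.340 → slack +0.510/-0.660; half-tol=0.265, Σhalf²=0.172625
  +C: nom +47.000 → Σnom=-25.460; wc +0.365/-0.080 → slack +0.875/-0.740; half-tol=0.223, Σhalf²=0.222131
  -D: nom -30.690 → Σnom=-56.150; wc +0.104/-0.272 → slack +0.979/-1.012; half-tol=0.188, Σhalf²=0.257475
  -E: nom -24.800 → Σnom=-80.950; wc +0.040/-0.320 → slack +1.019/-1.332; half-tol=0.180, Σhalf²=0.289875
Nominal = -80.950. Worst-case = [-80.950 - 1.332, -80.950 + 1.019] = [-82.282, -79.931]. RSS = √0.289875 = 0.538.

nominal=-80.950 wc=[-82.282,-79.931] rss=0.538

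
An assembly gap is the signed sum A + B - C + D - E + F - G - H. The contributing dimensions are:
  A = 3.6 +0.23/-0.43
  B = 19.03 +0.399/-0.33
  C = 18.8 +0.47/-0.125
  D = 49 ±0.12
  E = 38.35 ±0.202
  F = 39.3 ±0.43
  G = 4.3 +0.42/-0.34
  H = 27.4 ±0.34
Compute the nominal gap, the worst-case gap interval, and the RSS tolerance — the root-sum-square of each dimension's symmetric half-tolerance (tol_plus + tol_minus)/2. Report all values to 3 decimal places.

Stack each dimension's contribution:
  +A: nom +3.600 → Σnom=3.600; wc +0.230/-0.430 → slack +0.230/-0.430; half-tol=0.330, Σhalf²=0.108900
  +B: nom +19.030 → Σnom=22.630; wc +0.399/-0.330 → slack +0.629/-0.760; half-tol=0.365, Σhalf²=0.241760
  -C: nom -18.800 → Σnom=3.830; wc +0.125/-0.470 → slack +0.754/-1.230; half-tol=0.297, Σhalf²=0.330267
  +D: nom +49.000 → Σnom=52.830; wc +0.120/-0.120 → slack +0.874/-1.350; half-tol=0.120, Σhalf²=0.344667
  -E: nom -38.350 → Σnom=14.480; wc +0.202/-0.202 → slack +1.076/-1.552; half-tol=0.202, Σhalf²=0.385471
  +F: nom +39.300 → Σnom=53.780; wc +0.430/-0.430 → slack +1.506/-1.982; half-tol=0.430, Σhalf²=0.570371
  -G: nom -4.300 → Σnom=49.480; wc +0.340/-0.420 → slack +1.846/-2.402; half-tol=0.380, Σhalf²=0.714771
  -H: nom -27.400 → Σnom=22.080; wc +0.340/-0.340 → slack +2.186/-2.742; half-tol=0.340, Σhalf²=0.830371
Nominal = 22.080. Worst-case = [22.080 - 2.742, 22.080 + 2.186] = [19.338, 24.266]. RSS = √0.830371 = 0.911.

nominal=22.080 wc=[19.338,24.266] rss=0.911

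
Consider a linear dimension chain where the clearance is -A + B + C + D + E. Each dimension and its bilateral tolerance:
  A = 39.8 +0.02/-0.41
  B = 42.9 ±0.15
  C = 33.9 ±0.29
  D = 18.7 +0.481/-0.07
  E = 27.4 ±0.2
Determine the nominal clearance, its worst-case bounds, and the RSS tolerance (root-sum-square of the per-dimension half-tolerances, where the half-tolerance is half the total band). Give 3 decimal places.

Stack each dimension's contribution:
  -A: nom -39.800 → Σnom=-39.800; wc +0.410/-0.020 → slack +0.410/-0.020; half-tol=0.215, Σhalf²=0.046225
  +B: nom +42.900 → Σnom=3.100; wc +0.150/-0.150 → slack +0.560/-0.170; half-tol=0.150, Σhalf²=0.068725
  +C: nom +33.900 → Σnom=37.000; wc +0.290/-0.290 → slack +0.850/-0.460; half-tol=0.290, Σhalf²=0.152825
  +D: nom +18.700 → Σnom=55.700; wc +0.481/-0.070 → slack +1.331/-0.530; half-tol=0.275, Σhalf²=0.228725
  +E: nom +27.400 → Σnom=83.100; wc +0.200/-0.200 → slack +1.531/-0.730; half-tol=0.200, Σhalf²=0.268725
Nominal = 83.100. Worst-case = [83.100 - 0.730, 83.100 + 1.531] = [82.370, 84.631]. RSS = √0.268725 = 0.518.

nominal=83.100 wc=[82.370,84.631] rss=0.518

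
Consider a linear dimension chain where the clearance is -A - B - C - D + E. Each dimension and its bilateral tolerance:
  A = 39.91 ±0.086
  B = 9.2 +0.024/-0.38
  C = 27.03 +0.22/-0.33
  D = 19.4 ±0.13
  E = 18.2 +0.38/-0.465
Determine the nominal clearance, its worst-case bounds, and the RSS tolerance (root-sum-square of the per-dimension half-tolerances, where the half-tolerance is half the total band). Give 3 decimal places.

Stack each dimension's contribution:
  -A: nom -39.910 → Σnom=-39.910; wc +0.086/-0.086 → slack +0.086/-0.086; half-tol=0.086, Σhalf²=0.007396
  -B: nom -9.200 → Σnom=-49.110; wc +0.380/-0.024 → slack +0.466/-0.110; half-tol=0.202, Σhalf²=0.048200
  -C: nom -27.030 → Σnom=-76.140; wc +0.330/-0.220 → slack +0.796/-0.330; half-tol=0.275, Σhalf²=0.123825
  -D: nom -19.400 → Σnom=-95.540; wc +0.130/-0.130 → slack +0.926/-0.460; half-tol=0.130, Σhalf²=0.140725
  +E: nom +18.200 → Σnom=-77.340; wc +0.380/-0.465 → slack +1.306/-0.925; half-tol=0.422, Σhalf²=0.319231
Nominal = -77.340. Worst-case = [-77.340 - 0.925, -77.340 + 1.306] = [-78.265, -76.034]. RSS = √0.319231 = 0.565.

nominal=-77.340 wc=[-78.265,-76.034] rss=0.565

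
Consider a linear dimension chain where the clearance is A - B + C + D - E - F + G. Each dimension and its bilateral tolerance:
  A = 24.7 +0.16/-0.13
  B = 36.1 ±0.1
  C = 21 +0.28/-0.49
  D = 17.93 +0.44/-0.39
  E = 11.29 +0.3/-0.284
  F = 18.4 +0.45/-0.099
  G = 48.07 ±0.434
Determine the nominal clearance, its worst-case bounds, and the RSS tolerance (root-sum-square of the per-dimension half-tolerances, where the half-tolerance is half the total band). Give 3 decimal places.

nominal=45.910 wc=[43.616,47.707] rss=0.837

Stack each dimension's contribution:
  +A: nom +24.700 → Σnom=24.700; wc +0.160/-0.130 → slack +0.160/-0.130; half-tol=0.145, Σhalf²=0.021025
  -B: nom -36.100 → Σnom=-11.400; wc +0.100/-0.100 → slack +0.260/-0.230; half-tol=0.100, Σhalf²=0.031025
  +C: nom +21.000 → Σnom=9.600; wc +0.280/-0.490 → slack +0.540/-0.720; half-tol=0.385, Σhalf²=0.179250
  +D: nom +17.930 → Σnom=27.530; wc +0.440/-0.390 → slack +0.980/-1.110; half-tol=0.415, Σhalf²=0.351475
  -E: nom -11.290 → Σnom=16.240; wc +0.284/-0.300 → slack +1.264/-1.410; half-tol=0.292, Σhalf²=0.436739
  -F: nom -18.400 → Σnom=-2.160; wc +0.099/-0.450 → slack +1.363/-1.860; half-tol=0.275, Σhalf²=0.512089
  +G: nom +48.070 → Σnom=45.910; wc +0.434/-0.434 → slack +1.797/-2.294; half-tol=0.434, Σhalf²=0.700445
Nominal = 45.910. Worst-case = [45.910 - 2.294, 45.910 + 1.797] = [43.616, 47.707]. RSS = √0.700445 = 0.837.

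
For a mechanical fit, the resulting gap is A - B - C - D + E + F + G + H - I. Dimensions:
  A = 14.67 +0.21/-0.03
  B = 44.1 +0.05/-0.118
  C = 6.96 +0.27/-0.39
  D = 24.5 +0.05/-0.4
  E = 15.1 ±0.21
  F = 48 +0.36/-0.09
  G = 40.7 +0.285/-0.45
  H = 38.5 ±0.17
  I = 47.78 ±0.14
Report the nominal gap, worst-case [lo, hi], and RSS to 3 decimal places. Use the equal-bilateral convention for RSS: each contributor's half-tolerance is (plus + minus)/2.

Stack each dimension's contribution:
  +A: nom +14.670 → Σnom=14.670; wc +0.210/-0.030 → slack +0.210/-0.030; half-tol=0.120, Σhalf²=0.014400
  -B: nom -44.100 → Σnom=-29.430; wc +0.118/-0.050 → slack +0.328/-0.080; half-tol=0.084, Σhalf²=0.021456
  -C: nom -6.960 → Σnom=-36.390; wc +0.390/-0.270 → slack +0.718/-0.350; half-tol=0.330, Σhalf²=0.130356
  -D: nom -24.500 → Σnom=-60.890; wc +0.400/-0.050 → slack +1.118/-0.400; half-tol=0.225, Σhalf²=0.180981
  +E: nom +15.100 → Σnom=-45.790; wc +0.210/-0.210 → slack +1.328/-0.610; half-tol=0.210, Σhalf²=0.225081
  +F: nom +48.000 → Σnom=2.210; wc +0.360/-0.090 → slack +1.688/-0.700; half-tol=0.225, Σhalf²=0.275706
  +G: nom +40.700 → Σnom=42.910; wc +0.285/-0.450 → slack +1.973/-1.150; half-tol=0.367, Σhalf²=0.410762
  +H: nom +38.500 → Σnom=81.410; wc +0.170/-0.170 → slack +2.143/-1.320; half-tol=0.170, Σhalf²=0.439662
  -I: nom -47.780 → Σnom=33.630; wc +0.140/-0.140 → slack +2.283/-1.460; half-tol=0.140, Σhalf²=0.459262
Nominal = 33.630. Worst-case = [33.630 - 1.460, 33.630 + 2.283] = [32.170, 35.913]. RSS = √0.459262 = 0.678.

nominal=33.630 wc=[32.170,35.913] rss=0.678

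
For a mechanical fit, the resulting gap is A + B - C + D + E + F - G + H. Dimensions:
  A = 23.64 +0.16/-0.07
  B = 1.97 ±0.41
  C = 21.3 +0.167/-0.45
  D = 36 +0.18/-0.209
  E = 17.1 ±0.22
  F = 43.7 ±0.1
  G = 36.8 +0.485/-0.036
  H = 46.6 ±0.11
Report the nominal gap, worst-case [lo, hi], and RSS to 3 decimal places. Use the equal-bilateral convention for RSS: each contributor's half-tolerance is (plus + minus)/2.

Stack each dimension's contribution:
  +A: nom +23.640 → Σnom=23.640; wc +0.160/-0.070 → slack +0.160/-0.070; half-tol=0.115, Σhalf²=0.013225
  +B: nom +1.970 → Σnom=25.610; wc +0.410/-0.410 → slack +0.570/-0.480; half-tol=0.410, Σhalf²=0.181325
  -C: nom -21.300 → Σnom=4.310; wc +0.450/-0.167 → slack +1.020/-0.647; half-tol=0.308, Σhalf²=0.276497
  +D: nom +36.000 → Σnom=40.310; wc +0.180/-0.209 → slack +1.200/-0.856; half-tol=0.195, Σhalf²=0.314327
  +E: nom +17.100 → Σnom=57.410; wc +0.220/-0.220 → slack +1.420/-1.076; half-tol=0.220, Σhalf²=0.362727
  +F: nom +43.700 → Σnom=101.110; wc +0.100/-0.100 → slack +1.520/-1.176; half-tol=0.100, Σhalf²=0.372727
  -G: nom -36.800 → Σnom=64.310; wc +0.036/-0.485 → slack +1.556/-1.661; half-tol=0.261, Σhalf²=0.440588
  +H: nom +46.600 → Σnom=110.910; wc +0.110/-0.110 → slack +1.666/-1.771; half-tol=0.110, Σhalf²=0.452688
Nominal = 110.910. Worst-case = [110.910 - 1.771, 110.910 + 1.666] = [109.139, 112.576]. RSS = √0.452688 = 0.673.

nominal=110.910 wc=[109.139,112.576] rss=0.673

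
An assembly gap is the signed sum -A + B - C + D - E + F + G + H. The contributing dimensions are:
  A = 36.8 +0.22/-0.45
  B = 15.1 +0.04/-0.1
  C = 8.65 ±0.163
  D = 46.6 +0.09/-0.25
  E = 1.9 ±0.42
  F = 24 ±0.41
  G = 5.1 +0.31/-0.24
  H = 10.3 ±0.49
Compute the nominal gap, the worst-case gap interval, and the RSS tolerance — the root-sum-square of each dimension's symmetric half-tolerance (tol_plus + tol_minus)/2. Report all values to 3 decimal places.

Stack each dimension's contribution:
  -A: nom -36.800 → Σnom=-36.800; wc +0.450/-0.220 → slack +0.450/-0.220; half-tol=0.335, Σhalf²=0.112225
  +B: nom +15.100 → Σnom=-21.700; wc +0.040/-0.100 → slack +0.490/-0.320; half-tol=0.070, Σhalf²=0.117125
  -C: nom -8.650 → Σnom=-30.350; wc +0.163/-0.163 → slack +0.653/-0.483; half-tol=0.163, Σhalf²=0.143694
  +D: nom +46.600 → Σnom=16.250; wc +0.090/-0.250 → slack +0.743/-0.733; half-tol=0.170, Σhalf²=0.172594
  -E: nom -1.900 → Σnom=14.350; wc +0.420/-0.420 → slack +1.163/-1.153; half-tol=0.420, Σhalf²=0.348994
  +F: nom +24.000 → Σnom=38.350; wc +0.410/-0.410 → slack +1.573/-1.563; half-tol=0.410, Σhalf²=0.517094
  +G: nom +5.100 → Σnom=43.450; wc +0.310/-0.240 → slack +1.883/-1.803; half-tol=0.275, Σhalf²=0.592719
  +H: nom +10.300 → Σnom=53.750; wc +0.490/-0.490 → slack +2.373/-2.293; half-tol=0.490, Σhalf²=0.832819
Nominal = 53.750. Worst-case = [53.750 - 2.293, 53.750 + 2.373] = [51.457, 56.123]. RSS = √0.832819 = 0.913.

nominal=53.750 wc=[51.457,56.123] rss=0.913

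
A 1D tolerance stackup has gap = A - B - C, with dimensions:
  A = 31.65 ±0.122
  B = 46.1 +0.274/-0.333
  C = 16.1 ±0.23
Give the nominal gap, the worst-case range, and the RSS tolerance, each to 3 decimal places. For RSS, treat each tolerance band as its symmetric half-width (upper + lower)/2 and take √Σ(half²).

nominal=-30.550 wc=[-31.176,-29.865] rss=0.400

Stack each dimension's contribution:
  +A: nom +31.650 → Σnom=31.650; wc +0.122/-0.122 → slack +0.122/-0.122; half-tol=0.122, Σhalf²=0.014884
  -B: nom -46.100 → Σnom=-14.450; wc +0.333/-0.274 → slack +0.455/-0.396; half-tol=0.303, Σhalf²=0.106996
  -C: nom -16.100 → Σnom=-30.550; wc +0.230/-0.230 → slack +0.685/-0.626; half-tol=0.230, Σhalf²=0.159896
Nominal = -30.550. Worst-case = [-30.550 - 0.626, -30.550 + 0.685] = [-31.176, -29.865]. RSS = √0.159896 = 0.400.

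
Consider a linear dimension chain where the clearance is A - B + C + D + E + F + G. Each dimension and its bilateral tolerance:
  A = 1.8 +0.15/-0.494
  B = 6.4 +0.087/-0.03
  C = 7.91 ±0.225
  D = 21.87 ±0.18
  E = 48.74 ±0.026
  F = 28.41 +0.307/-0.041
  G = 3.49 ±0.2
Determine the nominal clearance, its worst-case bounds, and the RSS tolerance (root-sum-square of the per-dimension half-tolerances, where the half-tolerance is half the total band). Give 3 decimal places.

Stack each dimension's contribution:
  +A: nom +1.800 → Σnom=1.800; wc +0.150/-0.494 → slack +0.150/-0.494; half-tol=0.322, Σhalf²=0.103684
  -B: nom -6.400 → Σnom=-4.600; wc +0.030/-0.087 → slack +0.180/-0.581; half-tol=0.058, Σhalf²=0.107106
  +C: nom +7.910 → Σnom=3.310; wc +0.225/-0.225 → slack +0.405/-0.806; half-tol=0.225, Σhalf²=0.157731
  +D: nom +21.870 → Σnom=25.180; wc +0.180/-0.180 → slack +0.585/-0.986; half-tol=0.180, Σhalf²=0.190131
  +E: nom +48.740 → Σnom=73.920; wc +0.026/-0.026 → slack +0.611/-1.012; half-tol=0.026, Σhalf²=0.190807
  +F: nom +28.410 → Σnom=102.330; wc +0.307/-0.041 → slack +0.918/-1.053; half-tol=0.174, Σhalf²=0.221083
  +G: nom +3.490 → Σnom=105.820; wc +0.200/-0.200 → slack +1.118/-1.253; half-tol=0.200, Σhalf²=0.261083
Nominal = 105.820. Worst-case = [105.820 - 1.253, 105.820 + 1.118] = [104.567, 106.938]. RSS = √0.261083 = 0.511.

nominal=105.820 wc=[104.567,106.938] rss=0.511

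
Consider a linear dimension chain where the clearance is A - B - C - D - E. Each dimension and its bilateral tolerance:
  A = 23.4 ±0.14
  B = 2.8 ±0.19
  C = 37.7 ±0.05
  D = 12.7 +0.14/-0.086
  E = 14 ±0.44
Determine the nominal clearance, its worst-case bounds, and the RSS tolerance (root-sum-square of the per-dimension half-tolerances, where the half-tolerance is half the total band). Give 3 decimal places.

Stack each dimension's contribution:
  +A: nom +23.400 → Σnom=23.400; wc +0.140/-0.140 → slack +0.140/-0.140; half-tol=0.140, Σhalf²=0.019600
  -B: nom -2.800 → Σnom=20.600; wc +0.190/-0.190 → slack +0.330/-0.330; half-tol=0.190, Σhalf²=0.055700
  -C: nom -37.700 → Σnom=-17.100; wc +0.050/-0.050 → slack +0.380/-0.380; half-tol=0.050, Σhalf²=0.058200
  -D: nom -12.700 → Σnom=-29.800; wc +0.086/-0.140 → slack +0.466/-0.520; half-tol=0.113, Σhalf²=0.070969
  -E: nom -14.000 → Σnom=-43.800; wc +0.440/-0.440 → slack +0.906/-0.960; half-tol=0.440, Σhalf²=0.264569
Nominal = -43.800. Worst-case = [-43.800 - 0.960, -43.800 + 0.906] = [-44.760, -42.894]. RSS = √0.264569 = 0.514.

nominal=-43.800 wc=[-44.760,-42.894] rss=0.514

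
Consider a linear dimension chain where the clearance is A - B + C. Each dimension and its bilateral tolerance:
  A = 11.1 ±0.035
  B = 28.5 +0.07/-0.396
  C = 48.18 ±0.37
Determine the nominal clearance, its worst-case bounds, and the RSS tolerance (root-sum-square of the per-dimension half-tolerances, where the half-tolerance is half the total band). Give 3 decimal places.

nominal=30.780 wc=[30.305,31.581] rss=0.439

Stack each dimension's contribution:
  +A: nom +11.100 → Σnom=11.100; wc +0.035/-0.035 → slack +0.035/-0.035; half-tol=0.035, Σhalf²=0.001225
  -B: nom -28.500 → Σnom=-17.400; wc +0.396/-0.070 → slack +0.431/-0.105; half-tol=0.233, Σhalf²=0.055514
  +C: nom +48.180 → Σnom=30.780; wc +0.370/-0.370 → slack +0.801/-0.475; half-tol=0.370, Σhalf²=0.192414
Nominal = 30.780. Worst-case = [30.780 - 0.475, 30.780 + 0.801] = [30.305, 31.581]. RSS = √0.192414 = 0.439.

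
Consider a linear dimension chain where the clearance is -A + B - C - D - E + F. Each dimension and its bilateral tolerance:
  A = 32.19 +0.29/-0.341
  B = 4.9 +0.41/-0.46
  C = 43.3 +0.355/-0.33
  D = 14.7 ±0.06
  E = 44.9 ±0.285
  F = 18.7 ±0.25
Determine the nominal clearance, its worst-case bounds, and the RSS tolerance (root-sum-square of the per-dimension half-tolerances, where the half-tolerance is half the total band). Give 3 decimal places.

nominal=-111.490 wc=[-113.190,-109.814] rss=0.744

Stack each dimension's contribution:
  -A: nom -32.190 → Σnom=-32.190; wc +0.341/-0.290 → slack +0.341/-0.290; half-tol=0.316, Σhalf²=0.099540
  +B: nom +4.900 → Σnom=-27.290; wc +0.410/-0.460 → slack +0.751/-0.750; half-tol=0.435, Σhalf²=0.288765
  -C: nom -43.300 → Σnom=-70.590; wc +0.330/-0.355 → slack +1.081/-1.105; half-tol=0.343, Σhalf²=0.406071
  -D: nom -14.700 → Σnom=-85.290; wc +0.060/-0.060 → slack +1.141/-1.165; half-tol=0.060, Σhalf²=0.409671
  -E: nom -44.900 → Σnom=-130.190; wc +0.285/-0.285 → slack +1.426/-1.450; half-tol=0.285, Σhalf²=0.490896
  +F: nom +18.700 → Σnom=-111.490; wc +0.250/-0.250 → slack +1.676/-1.700; half-tol=0.250, Σhalf²=0.553396
Nominal = -111.490. Worst-case = [-111.490 - 1.700, -111.490 + 1.676] = [-113.190, -109.814]. RSS = √0.553396 = 0.744.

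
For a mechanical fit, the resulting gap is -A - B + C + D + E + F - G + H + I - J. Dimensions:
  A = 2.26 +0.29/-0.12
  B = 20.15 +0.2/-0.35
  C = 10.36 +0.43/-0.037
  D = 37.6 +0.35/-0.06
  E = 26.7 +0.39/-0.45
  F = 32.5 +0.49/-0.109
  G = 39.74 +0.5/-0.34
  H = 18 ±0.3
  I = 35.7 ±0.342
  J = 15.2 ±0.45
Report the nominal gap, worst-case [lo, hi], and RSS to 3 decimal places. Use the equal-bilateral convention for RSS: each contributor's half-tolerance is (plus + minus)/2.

nominal=83.510 wc=[80.772,87.072] rss=1.033

Stack each dimension's contribution:
  -A: nom -2.260 → Σnom=-2.260; wc +0.120/-0.290 → slack +0.120/-0.290; half-tol=0.205, Σhalf²=0.042025
  -B: nom -20.150 → Σnom=-22.410; wc +0.350/-0.200 → slack +0.470/-0.490; half-tol=0.275, Σhalf²=0.117650
  +C: nom +10.360 → Σnom=-12.050; wc +0.430/-0.037 → slack +0.900/-0.527; half-tol=0.233, Σhalf²=0.172172
  +D: nom +37.600 → Σnom=25.550; wc +0.350/-0.060 → slack +1.250/-0.587; half-tol=0.205, Σhalf²=0.214197
  +E: nom +26.700 → Σnom=52.250; wc +0.390/-0.450 → slack +1.640/-1.037; half-tol=0.420, Σhalf²=0.390597
  +F: nom +32.500 → Σnom=84.750; wc +0.490/-0.109 → slack +2.130/-1.146; half-tol=0.299, Σhalf²=0.480297
  -G: nom -39.740 → Σnom=45.010; wc +0.340/-0.500 → slack +2.470/-1.646; half-tol=0.420, Σhalf²=0.656698
  +H: nom +18.000 → Σnom=63.010; wc +0.300/-0.300 → slack +2.770/-1.946; half-tol=0.300, Σhalf²=0.746698
  +I: nom +35.700 → Σnom=98.710; wc +0.342/-0.342 → slack +3.112/-2.288; half-tol=0.342, Σhalf²=0.863662
  -J: nom -15.200 → Σnom=83.510; wc +0.450/-0.450 → slack +3.562/-2.738; half-tol=0.450, Σhalf²=1.066162
Nominal = 83.510. Worst-case = [83.510 - 2.738, 83.510 + 3.562] = [80.772, 87.072]. RSS = √1.066162 = 1.033.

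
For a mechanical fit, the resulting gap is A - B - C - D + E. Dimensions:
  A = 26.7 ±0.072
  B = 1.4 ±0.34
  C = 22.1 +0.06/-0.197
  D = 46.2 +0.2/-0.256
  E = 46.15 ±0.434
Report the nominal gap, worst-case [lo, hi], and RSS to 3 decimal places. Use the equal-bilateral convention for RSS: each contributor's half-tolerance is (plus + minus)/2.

Stack each dimension's contribution:
  +A: nom +26.700 → Σnom=26.700; wc +0.072/-0.072 → slack +0.072/-0.072; half-tol=0.072, Σhalf²=0.005184
  -B: nom -1.400 → Σnom=25.300; wc +0.340/-0.340 → slack +0.412/-0.412; half-tol=0.340, Σhalf²=0.120784
  -C: nom -22.100 → Σnom=3.200; wc +0.197/-0.060 → slack +0.609/-0.472; half-tol=0.129, Σhalf²=0.137296
  -D: nom -46.200 → Σnom=-43.000; wc +0.256/-0.200 → slack +0.865/-0.672; half-tol=0.228, Σhalf²=0.189280
  +E: nom +46.150 → Σnom=3.150; wc +0.434/-0.434 → slack +1.299/-1.106; half-tol=0.434, Σhalf²=0.377636
Nominal = 3.150. Worst-case = [3.150 - 1.106, 3.150 + 1.299] = [2.044, 4.449]. RSS = √0.377636 = 0.615.

nominal=3.150 wc=[2.044,4.449] rss=0.615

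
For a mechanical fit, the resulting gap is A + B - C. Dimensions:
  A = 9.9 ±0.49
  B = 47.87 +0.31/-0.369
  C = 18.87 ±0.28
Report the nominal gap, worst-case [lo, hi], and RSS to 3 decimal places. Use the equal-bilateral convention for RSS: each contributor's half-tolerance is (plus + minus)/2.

nominal=38.900 wc=[37.761,39.980] rss=0.659

Stack each dimension's contribution:
  +A: nom +9.900 → Σnom=9.900; wc +0.490/-0.490 → slack +0.490/-0.490; half-tol=0.490, Σhalf²=0.240100
  +B: nom +47.870 → Σnom=57.770; wc +0.310/-0.369 → slack +0.800/-0.859; half-tol=0.340, Σhalf²=0.355360
  -C: nom -18.870 → Σnom=38.900; wc +0.280/-0.280 → slack +1.080/-1.139; half-tol=0.280, Σhalf²=0.433760
Nominal = 38.900. Worst-case = [38.900 - 1.139, 38.900 + 1.080] = [37.761, 39.980]. RSS = √0.433760 = 0.659.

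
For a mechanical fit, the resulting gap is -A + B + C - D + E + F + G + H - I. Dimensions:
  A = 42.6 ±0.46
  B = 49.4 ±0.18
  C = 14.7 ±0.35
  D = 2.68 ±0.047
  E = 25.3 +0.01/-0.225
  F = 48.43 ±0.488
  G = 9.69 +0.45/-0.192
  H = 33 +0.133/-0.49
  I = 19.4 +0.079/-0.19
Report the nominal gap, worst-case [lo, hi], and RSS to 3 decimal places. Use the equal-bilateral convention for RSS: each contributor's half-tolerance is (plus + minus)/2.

Stack each dimension's contribution:
  -A: nom -42.600 → Σnom=-42.600; wc +0.460/-0.460 → slack +0.460/-0.460; half-tol=0.460, Σhalf²=0.211600
  +B: nom +49.400 → Σnom=6.800; wc +0.180/-0.180 → slack +0.640/-0.640; half-tol=0.180, Σhalf²=0.244000
  +C: nom +14.700 → Σnom=21.500; wc +0.350/-0.350 → slack +0.990/-0.990; half-tol=0.350, Σhalf²=0.366500
  -D: nom -2.680 → Σnom=18.820; wc +0.047/-0.047 → slack +1.037/-1.037; half-tol=0.047, Σhalf²=0.368709
  +E: nom +25.300 → Σnom=44.120; wc +0.010/-0.225 → slack +1.047/-1.262; half-tol=0.118, Σhalf²=0.382515
  +F: nom +48.430 → Σnom=92.550; wc +0.488/-0.488 → slack +1.535/-1.750; half-tol=0.488, Σhalf²=0.620659
  +G: nom +9.690 → Σnom=102.240; wc +0.450/-0.192 → slack +1.985/-1.942; half-tol=0.321, Σhalf²=0.723700
  +H: nom +33.000 → Σnom=135.240; wc +0.133/-0.490 → slack +2.118/-2.432; half-tol=0.311, Σhalf²=0.820733
  -I: nom -19.400 → Σnom=115.840; wc +0.190/-0.079 → slack +2.308/-2.511; half-tol=0.135, Σhalf²=0.838823
Nominal = 115.840. Worst-case = [115.840 - 2.511, 115.840 + 2.308] = [113.329, 118.148]. RSS = √0.838823 = 0.916.

nominal=115.840 wc=[113.329,118.148] rss=0.916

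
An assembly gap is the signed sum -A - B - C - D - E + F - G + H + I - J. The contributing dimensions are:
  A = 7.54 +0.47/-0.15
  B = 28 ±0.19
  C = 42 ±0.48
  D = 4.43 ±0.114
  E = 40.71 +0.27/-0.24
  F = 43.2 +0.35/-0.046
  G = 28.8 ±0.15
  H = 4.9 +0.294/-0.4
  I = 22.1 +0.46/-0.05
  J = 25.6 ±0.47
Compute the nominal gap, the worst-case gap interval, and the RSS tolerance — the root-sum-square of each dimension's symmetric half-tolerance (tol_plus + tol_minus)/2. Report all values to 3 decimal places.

nominal=-106.880 wc=[-109.520,-103.982] rss=0.953

Stack each dimension's contribution:
  -A: nom -7.540 → Σnom=-7.540; wc +0.150/-0.470 → slack +0.150/-0.470; half-tol=0.310, Σhalf²=0.096100
  -B: nom -28.000 → Σnom=-35.540; wc +0.190/-0.190 → slack +0.340/-0.660; half-tol=0.190, Σhalf²=0.132200
  -C: nom -42.000 → Σnom=-77.540; wc +0.480/-0.480 → slack +0.820/-1.140; half-tol=0.480, Σhalf²=0.362600
  -D: nom -4.430 → Σnom=-81.970; wc +0.114/-0.114 → slack +0.934/-1.254; half-tol=0.114, Σhalf²=0.375596
  -E: nom -40.710 → Σnom=-122.680; wc +0.240/-0.270 → slack +1.174/-1.524; half-tol=0.255, Σhalf²=0.440621
  +F: nom +43.200 → Σnom=-79.480; wc +0.350/-0.046 → slack +1.524/-1.570; half-tol=0.198, Σhalf²=0.479825
  -G: nom -28.800 → Σnom=-108.280; wc +0.150/-0.150 → slack +1.674/-1.720; half-tol=0.150, Σhalf²=0.502325
  +H: nom +4.900 → Σnom=-103.380; wc +0.294/-0.400 → slack +1.968/-2.120; half-tol=0.347, Σhalf²=0.622734
  +I: nom +22.100 → Σnom=-81.280; wc +0.460/-0.050 → slack +2.428/-2.170; half-tol=0.255, Σhalf²=0.687759
  -J: nom -25.600 → Σnom=-106.880; wc +0.470/-0.470 → slack +2.898/-2.640; half-tol=0.470, Σhalf²=0.908659
Nominal = -106.880. Worst-case = [-106.880 - 2.640, -106.880 + 2.898] = [-109.520, -103.982]. RSS = √0.908659 = 0.953.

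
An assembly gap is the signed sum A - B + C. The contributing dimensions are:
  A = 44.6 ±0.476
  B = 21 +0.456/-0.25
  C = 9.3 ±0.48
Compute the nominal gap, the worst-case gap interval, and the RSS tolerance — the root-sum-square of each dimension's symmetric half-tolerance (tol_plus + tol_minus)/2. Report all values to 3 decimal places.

Stack each dimension's contribution:
  +A: nom +44.600 → Σnom=44.600; wc +0.476/-0.476 → slack +0.476/-0.476; half-tol=0.476, Σhalf²=0.226576
  -B: nom -21.000 → Σnom=23.600; wc +0.250/-0.456 → slack +0.726/-0.932; half-tol=0.353, Σhalf²=0.351185
  +C: nom +9.300 → Σnom=32.900; wc +0.480/-0.480 → slack +1.206/-1.412; half-tol=0.480, Σhalf²=0.581585
Nominal = 32.900. Worst-case = [32.900 - 1.412, 32.900 + 1.206] = [31.488, 34.106]. RSS = √0.581585 = 0.763.

nominal=32.900 wc=[31.488,34.106] rss=0.763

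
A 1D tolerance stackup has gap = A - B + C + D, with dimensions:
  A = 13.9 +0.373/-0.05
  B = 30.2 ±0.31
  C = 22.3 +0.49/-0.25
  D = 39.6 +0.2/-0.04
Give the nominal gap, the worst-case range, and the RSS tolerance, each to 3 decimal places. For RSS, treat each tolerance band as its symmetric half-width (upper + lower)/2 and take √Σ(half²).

nominal=45.600 wc=[44.950,46.973] rss=0.540

Stack each dimension's contribution:
  +A: nom +13.900 → Σnom=13.900; wc +0.373/-0.050 → slack +0.373/-0.050; half-tol=0.211, Σhalf²=0.044732
  -B: nom -30.200 → Σnom=-16.300; wc +0.310/-0.310 → slack +0.683/-0.360; half-tol=0.310, Σhalf²=0.140832
  +C: nom +22.300 → Σnom=6.000; wc +0.490/-0.250 → slack +1.173/-0.610; half-tol=0.370, Σhalf²=0.277732
  +D: nom +39.600 → Σnom=45.600; wc +0.200/-0.040 → slack +1.373/-0.650; half-tol=0.120, Σhalf²=0.292132
Nominal = 45.600. Worst-case = [45.600 - 0.650, 45.600 + 1.373] = [44.950, 46.973]. RSS = √0.292132 = 0.540.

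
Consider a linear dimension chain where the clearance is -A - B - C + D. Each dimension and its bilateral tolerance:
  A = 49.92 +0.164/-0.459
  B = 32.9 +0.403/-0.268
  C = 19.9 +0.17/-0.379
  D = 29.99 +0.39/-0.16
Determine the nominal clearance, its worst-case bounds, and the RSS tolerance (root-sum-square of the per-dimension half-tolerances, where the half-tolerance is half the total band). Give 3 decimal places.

Stack each dimension's contribution:
  -A: nom -49.920 → Σnom=-49.920; wc +0.459/-0.164 → slack +0.459/-0.164; half-tol=0.311, Σhalf²=0.097032
  -B: nom -32.900 → Σnom=-82.820; wc +0.268/-0.403 → slack +0.727/-0.567; half-tol=0.336, Σhalf²=0.209593
  -C: nom -19.900 → Σnom=-102.720; wc +0.379/-0.170 → slack +1.106/-0.737; half-tol=0.275, Σhalf²=0.284943
  +D: nom +29.990 → Σnom=-72.730; wc +0.390/-0.160 → slack +1.496/-0.897; half-tol=0.275, Σhalf²=0.360568
Nominal = -72.730. Worst-case = [-72.730 - 0.897, -72.730 + 1.496] = [-73.627, -71.234]. RSS = √0.360568 = 0.600.

nominal=-72.730 wc=[-73.627,-71.234] rss=0.600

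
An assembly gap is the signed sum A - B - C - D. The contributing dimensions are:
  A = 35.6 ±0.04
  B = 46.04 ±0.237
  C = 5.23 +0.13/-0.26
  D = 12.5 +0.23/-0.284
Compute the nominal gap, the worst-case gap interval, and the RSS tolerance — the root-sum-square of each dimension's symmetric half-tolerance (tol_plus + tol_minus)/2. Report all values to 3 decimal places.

Stack each dimension's contribution:
  +A: nom +35.600 → Σnom=35.600; wc +0.040/-0.040 → slack +0.040/-0.040; half-tol=0.040, Σhalf²=0.001600
  -B: nom -46.040 → Σnom=-10.440; wc +0.237/-0.237 → slack +0.277/-0.277; half-tol=0.237, Σhalf²=0.057769
  -C: nom -5.230 → Σnom=-15.670; wc +0.260/-0.130 → slack +0.537/-0.407; half-tol=0.195, Σhalf²=0.095794
  -D: nom -12.500 → Σnom=-28.170; wc +0.284/-0.230 → slack +0.821/-0.637; half-tol=0.257, Σhalf²=0.161843
Nominal = -28.170. Worst-case = [-28.170 - 0.637, -28.170 + 0.821] = [-28.807, -27.349]. RSS = √0.161843 = 0.402.

nominal=-28.170 wc=[-28.807,-27.349] rss=0.402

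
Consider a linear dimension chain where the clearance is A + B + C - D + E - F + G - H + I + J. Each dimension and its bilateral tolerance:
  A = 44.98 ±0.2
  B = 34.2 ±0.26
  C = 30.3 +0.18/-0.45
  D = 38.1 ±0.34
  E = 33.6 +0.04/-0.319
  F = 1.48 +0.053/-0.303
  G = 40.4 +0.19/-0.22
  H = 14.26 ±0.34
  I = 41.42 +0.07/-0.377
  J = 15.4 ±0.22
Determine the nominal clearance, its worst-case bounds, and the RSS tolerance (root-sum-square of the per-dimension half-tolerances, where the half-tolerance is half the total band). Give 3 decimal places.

nominal=186.460 wc=[183.681,188.603] rss=0.801

Stack each dimension's contribution:
  +A: nom +44.980 → Σnom=44.980; wc +0.200/-0.200 → slack +0.200/-0.200; half-tol=0.200, Σhalf²=0.040000
  +B: nom +34.200 → Σnom=79.180; wc +0.260/-0.260 → slack +0.460/-0.460; half-tol=0.260, Σhalf²=0.107600
  +C: nom +30.300 → Σnom=109.480; wc +0.180/-0.450 → slack +0.640/-0.910; half-tol=0.315, Σhalf²=0.206825
  -D: nom -38.100 → Σnom=71.380; wc +0.340/-0.340 → slack +0.980/-1.250; half-tol=0.340, Σhalf²=0.322425
  +E: nom +33.600 → Σnom=104.980; wc +0.040/-0.319 → slack +1.020/-1.569; half-tol=0.179, Σhalf²=0.354645
  -F: nom -1.480 → Σnom=103.500; wc +0.303/-0.053 → slack +1.323/-1.622; half-tol=0.178, Σhalf²=0.386329
  +G: nom +40.400 → Σnom=143.900; wc +0.190/-0.220 → slack +1.513/-1.842; half-tol=0.205, Σhalf²=0.428354
  -H: nom -14.260 → Σnom=129.640; wc +0.340/-0.340 → slack +1.853/-2.182; half-tol=0.340, Σhalf²=0.543954
  +I: nom +41.420 → Σnom=171.060; wc +0.070/-0.377 → slack +1.923/-2.559; half-tol=0.224, Σhalf²=0.593907
  +J: nom +15.400 → Σnom=186.460; wc +0.220/-0.220 → slack +2.143/-2.779; half-tol=0.220, Σhalf²=0.642307
Nominal = 186.460. Worst-case = [186.460 - 2.779, 186.460 + 2.143] = [183.681, 188.603]. RSS = √0.642307 = 0.801.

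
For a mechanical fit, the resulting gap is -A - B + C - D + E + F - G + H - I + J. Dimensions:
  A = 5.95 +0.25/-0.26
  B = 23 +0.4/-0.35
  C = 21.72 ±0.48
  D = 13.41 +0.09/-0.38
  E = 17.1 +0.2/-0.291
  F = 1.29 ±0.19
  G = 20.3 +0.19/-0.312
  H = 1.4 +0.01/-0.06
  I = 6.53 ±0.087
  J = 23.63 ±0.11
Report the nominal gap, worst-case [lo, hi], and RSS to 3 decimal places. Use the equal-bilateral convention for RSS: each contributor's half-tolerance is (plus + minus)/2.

nominal=-4.050 wc=[-6.198,-1.671] rss=0.819

Stack each dimension's contribution:
  -A: nom -5.950 → Σnom=-5.950; wc +0.260/-0.250 → slack +0.260/-0.250; half-tol=0.255, Σhalf²=0.065025
  -B: nom -23.000 → Σnom=-28.950; wc +0.350/-0.400 → slack +0.610/-0.650; half-tol=0.375, Σhalf²=0.205650
  +C: nom +21.720 → Σnom=-7.230; wc +0.480/-0.480 → slack +1.090/-1.130; half-tol=0.480, Σhalf²=0.436050
  -D: nom -13.410 → Σnom=-20.640; wc +0.380/-0.090 → slack +1.470/-1.220; half-tol=0.235, Σhalf²=0.491275
  +E: nom +17.100 → Σnom=-3.540; wc +0.200/-0.291 → slack +1.670/-1.511; half-tol=0.245, Σhalf²=0.551545
  +F: nom +1.290 → Σnom=-2.250; wc +0.190/-0.190 → slack +1.860/-1.701; half-tol=0.190, Σhalf²=0.587645
  -G: nom -20.300 → Σnom=-22.550; wc +0.312/-0.190 → slack +2.172/-1.891; half-tol=0.251, Σhalf²=0.650646
  +H: nom +1.400 → Σnom=-21.150; wc +0.010/-0.060 → slack +2.182/-1.951; half-tol=0.035, Σhalf²=0.651871
  -I: nom -6.530 → Σnom=-27.680; wc +0.087/-0.087 → slack +2.269/-2.038; half-tol=0.087, Σhalf²=0.659440
  +J: nom +23.630 → Σnom=-4.050; wc +0.110/-0.110 → slack +2.379/-2.148; half-tol=0.110, Σhalf²=0.671540
Nominal = -4.050. Worst-case = [-4.050 - 2.148, -4.050 + 2.379] = [-6.198, -1.671]. RSS = √0.671540 = 0.819.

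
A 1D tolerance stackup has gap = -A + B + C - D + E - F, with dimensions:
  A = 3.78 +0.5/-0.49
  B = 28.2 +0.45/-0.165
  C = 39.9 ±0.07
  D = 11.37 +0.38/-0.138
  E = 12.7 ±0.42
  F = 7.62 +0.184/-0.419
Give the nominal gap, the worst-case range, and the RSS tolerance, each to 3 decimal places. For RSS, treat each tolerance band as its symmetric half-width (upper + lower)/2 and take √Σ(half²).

nominal=58.030 wc=[56.311,60.017] rss=0.824

Stack each dimension's contribution:
  -A: nom -3.780 → Σnom=-3.780; wc +0.490/-0.500 → slack +0.490/-0.500; half-tol=0.495, Σhalf²=0.245025
  +B: nom +28.200 → Σnom=24.420; wc +0.450/-0.165 → slack +0.940/-0.665; half-tol=0.307, Σhalf²=0.339581
  +C: nom +39.900 → Σnom=64.320; wc +0.070/-0.070 → slack +1.010/-0.735; half-tol=0.070, Σhalf²=0.344481
  -D: nom -11.370 → Σnom=52.950; wc +0.138/-0.380 → slack +1.148/-1.115; half-tol=0.259, Σhalf²=0.411562
  +E: nom +12.700 → Σnom=65.650; wc +0.420/-0.420 → slack +1.568/-1.535; half-tol=0.420, Σhalf²=0.587962
  -F: nom -7.620 → Σnom=58.030; wc +0.419/-0.184 → slack +1.987/-1.719; half-tol=0.301, Σhalf²=0.678864
Nominal = 58.030. Worst-case = [58.030 - 1.719, 58.030 + 1.987] = [56.311, 60.017]. RSS = √0.678864 = 0.824.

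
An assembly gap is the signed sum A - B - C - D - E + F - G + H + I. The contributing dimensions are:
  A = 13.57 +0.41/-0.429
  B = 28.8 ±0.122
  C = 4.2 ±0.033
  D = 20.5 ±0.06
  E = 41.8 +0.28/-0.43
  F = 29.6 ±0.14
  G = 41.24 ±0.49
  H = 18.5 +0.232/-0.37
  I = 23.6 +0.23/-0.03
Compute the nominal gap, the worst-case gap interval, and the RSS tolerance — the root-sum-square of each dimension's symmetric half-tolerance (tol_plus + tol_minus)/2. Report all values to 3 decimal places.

nominal=-51.270 wc=[-53.224,-49.123] rss=0.830

Stack each dimension's contribution:
  +A: nom +13.570 → Σnom=13.570; wc +0.410/-0.429 → slack +0.410/-0.429; half-tol=0.419, Σhalf²=0.175980
  -B: nom -28.800 → Σnom=-15.230; wc +0.122/-0.122 → slack +0.532/-0.551; half-tol=0.122, Σhalf²=0.190864
  -C: nom -4.200 → Σnom=-19.430; wc +0.033/-0.033 → slack +0.565/-0.584; half-tol=0.033, Σhalf²=0.191953
  -D: nom -20.500 → Σnom=-39.930; wc +0.060/-0.060 → slack +0.625/-0.644; half-tol=0.060, Σhalf²=0.195553
  -E: nom -41.800 → Σnom=-81.730; wc +0.430/-0.280 → slack +1.055/-0.924; half-tol=0.355, Σhalf²=0.321578
  +F: nom +29.600 → Σnom=-52.130; wc +0.140/-0.140 → slack +1.195/-1.064; half-tol=0.140, Σhalf²=0.341178
  -G: nom -41.240 → Σnom=-93.370; wc +0.490/-0.490 → slack +1.685/-1.554; half-tol=0.490, Σhalf²=0.581278
  +H: nom +18.500 → Σnom=-74.870; wc +0.232/-0.370 → slack +1.917/-1.924; half-tol=0.301, Σhalf²=0.671879
  +I: nom +23.600 → Σnom=-51.270; wc +0.230/-0.030 → slack +2.147/-1.954; half-tol=0.130, Σhalf²=0.688779
Nominal = -51.270. Worst-case = [-51.270 - 1.954, -51.270 + 2.147] = [-53.224, -49.123]. RSS = √0.688779 = 0.830.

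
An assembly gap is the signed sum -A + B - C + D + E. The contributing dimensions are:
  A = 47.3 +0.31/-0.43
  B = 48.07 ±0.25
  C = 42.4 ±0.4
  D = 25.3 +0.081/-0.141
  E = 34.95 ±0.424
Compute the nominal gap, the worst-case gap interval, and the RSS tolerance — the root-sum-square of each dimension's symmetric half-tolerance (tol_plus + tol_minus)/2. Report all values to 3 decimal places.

nominal=18.620 wc=[17.095,20.205] rss=0.743

Stack each dimension's contribution:
  -A: nom -47.300 → Σnom=-47.300; wc +0.430/-0.310 → slack +0.430/-0.310; half-tol=0.370, Σhalf²=0.136900
  +B: nom +48.070 → Σnom=0.770; wc +0.250/-0.250 → slack +0.680/-0.560; half-tol=0.250, Σhalf²=0.199400
  -C: nom -42.400 → Σnom=-41.630; wc +0.400/-0.400 → slack +1.080/-0.960; half-tol=0.400, Σhalf²=0.359400
  +D: nom +25.300 → Σnom=-16.330; wc +0.081/-0.141 → slack +1.161/-1.101; half-tol=0.111, Σhalf²=0.371721
  +E: nom +34.950 → Σnom=18.620; wc +0.424/-0.424 → slack +1.585/-1.525; half-tol=0.424, Σhalf²=0.551497
Nominal = 18.620. Worst-case = [18.620 - 1.525, 18.620 + 1.585] = [17.095, 20.205]. RSS = √0.551497 = 0.743.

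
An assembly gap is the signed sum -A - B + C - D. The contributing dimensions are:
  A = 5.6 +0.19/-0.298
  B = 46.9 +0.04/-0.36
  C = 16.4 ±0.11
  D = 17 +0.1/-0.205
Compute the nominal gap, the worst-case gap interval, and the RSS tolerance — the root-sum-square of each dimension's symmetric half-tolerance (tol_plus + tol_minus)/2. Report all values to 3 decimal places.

Stack each dimension's contribution:
  -A: nom -5.600 → Σnom=-5.600; wc +0.298/-0.190 → slack +0.298/-0.190; half-tol=0.244, Σhalf²=0.059536
  -B: nom -46.900 → Σnom=-52.500; wc +0.360/-0.040 → slack +0.658/-0.230; half-tol=0.200, Σhalf²=0.099536
  +C: nom +16.400 → Σnom=-36.100; wc +0.110/-0.110 → slack +0.768/-0.340; half-tol=0.110, Σhalf²=0.111636
  -D: nom -17.000 → Σnom=-53.100; wc +0.205/-0.100 → slack +0.973/-0.440; half-tol=0.152, Σhalf²=0.134892
Nominal = -53.100. Worst-case = [-53.100 - 0.440, -53.100 + 0.973] = [-53.540, -52.127]. RSS = √0.134892 = 0.367.

nominal=-53.100 wc=[-53.540,-52.127] rss=0.367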